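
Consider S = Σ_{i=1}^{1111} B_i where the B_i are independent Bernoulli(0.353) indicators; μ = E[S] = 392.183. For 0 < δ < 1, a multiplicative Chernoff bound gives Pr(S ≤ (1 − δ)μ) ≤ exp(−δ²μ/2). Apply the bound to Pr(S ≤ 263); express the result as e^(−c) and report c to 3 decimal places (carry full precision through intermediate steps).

21.276

Write 263 = (1 − δ)μ, so δ = 1 − 263/392.183 = 0.3293947…
Then the exponent is δ²μ/2 = (μ − 263)²/(2μ) = 21.276097.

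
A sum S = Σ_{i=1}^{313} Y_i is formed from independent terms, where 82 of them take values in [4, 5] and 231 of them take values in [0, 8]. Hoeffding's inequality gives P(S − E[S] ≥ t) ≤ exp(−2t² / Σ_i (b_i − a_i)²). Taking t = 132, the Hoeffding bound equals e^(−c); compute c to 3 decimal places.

Σ(b_i − a_i)² = 82·1² + 231·8² = 14866.
c = 2t² / 14866 = 2·132² / 14866 = 2.3441.

2.344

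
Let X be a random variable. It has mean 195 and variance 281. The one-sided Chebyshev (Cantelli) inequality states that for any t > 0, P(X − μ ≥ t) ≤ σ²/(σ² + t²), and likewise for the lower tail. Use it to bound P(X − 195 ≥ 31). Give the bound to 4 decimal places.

0.2262

Here σ² = 281 and t = 31, so σ² + t² = 1242.
Cantelli's bound: 281/1242 = 0.2262.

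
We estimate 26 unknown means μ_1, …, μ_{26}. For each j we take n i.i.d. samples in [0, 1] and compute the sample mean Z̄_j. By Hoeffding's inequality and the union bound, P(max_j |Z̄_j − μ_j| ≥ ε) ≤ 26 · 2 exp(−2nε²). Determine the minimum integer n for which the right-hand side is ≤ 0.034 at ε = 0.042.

Need 2·26·exp(−2nε²) ≤ 0.034, i.e. exp(−2nε²) ≤ 0.034/52.
So 2nε² ≥ ln(52/0.034) = 7.332638.
Hence n ≥ 7.332638/(2·0.042²) = 2078.412.
The smallest integer n is 2079.

2079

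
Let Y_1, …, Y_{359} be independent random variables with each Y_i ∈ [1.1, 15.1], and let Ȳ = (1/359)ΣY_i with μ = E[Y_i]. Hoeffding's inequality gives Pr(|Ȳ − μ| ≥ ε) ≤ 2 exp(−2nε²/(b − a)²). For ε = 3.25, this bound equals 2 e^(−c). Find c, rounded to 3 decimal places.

c = 2nε²/(b − a)² = 2·359·3.25² / 14² = 38.6932.

38.693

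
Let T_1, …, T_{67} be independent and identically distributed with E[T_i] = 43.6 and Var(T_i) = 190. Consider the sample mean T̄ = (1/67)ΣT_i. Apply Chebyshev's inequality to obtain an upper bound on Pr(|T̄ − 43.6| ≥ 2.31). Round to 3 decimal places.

0.531

Var(T̄) = Var(T_i)/n = 190/67 = 2.8358.
Chebyshev: Pr(|T̄ − 43.6| ≥ 2.31) ≤ Var(T̄)/(2.31)² = 190/(67·2.31²) = 0.5314.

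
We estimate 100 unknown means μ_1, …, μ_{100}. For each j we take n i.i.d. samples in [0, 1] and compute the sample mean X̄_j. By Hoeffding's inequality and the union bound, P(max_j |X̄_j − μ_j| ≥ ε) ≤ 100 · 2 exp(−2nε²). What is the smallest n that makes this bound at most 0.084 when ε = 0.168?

Need 2·100·exp(−2nε²) ≤ 0.084, i.e. exp(−2nε²) ≤ 0.084/200.
So 2nε² ≥ ln(200/0.084) = 7.775256.
Hence n ≥ 7.775256/(2·0.168²) = 137.742.
The smallest integer n is 138.

138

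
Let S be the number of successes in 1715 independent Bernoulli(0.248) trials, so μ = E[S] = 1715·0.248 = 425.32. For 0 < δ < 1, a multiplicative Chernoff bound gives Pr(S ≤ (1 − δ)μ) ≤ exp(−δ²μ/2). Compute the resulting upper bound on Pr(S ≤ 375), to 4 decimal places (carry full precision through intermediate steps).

0.0510

Write 375 = (1 − δ)μ, so δ = 1 − 375/425.32 = 0.1183109…
Then the exponent is δ²μ/2 = (μ − 375)²/(2μ) = 2.976703.
Bound = exp(−2.976703) = 0.05096.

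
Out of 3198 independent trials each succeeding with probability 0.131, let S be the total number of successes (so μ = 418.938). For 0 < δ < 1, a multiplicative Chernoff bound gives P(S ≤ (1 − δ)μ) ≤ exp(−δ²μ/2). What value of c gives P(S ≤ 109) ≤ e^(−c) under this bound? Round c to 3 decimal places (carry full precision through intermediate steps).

Write 109 = (1 − δ)μ, so δ = 1 − 109/418.938 = 0.7398183…
Then the exponent is δ²μ/2 = (μ − 109)²/(2μ) = 114.648903.

114.649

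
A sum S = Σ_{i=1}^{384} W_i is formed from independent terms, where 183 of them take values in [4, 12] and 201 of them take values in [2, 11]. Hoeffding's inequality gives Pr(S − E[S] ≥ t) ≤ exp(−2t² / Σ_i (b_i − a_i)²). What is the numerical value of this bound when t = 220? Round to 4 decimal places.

Σ(b_i − a_i)² = 183·8² + 201·9² = 27993.
Exponent = 2·220² / 27993 = 3.45801.
Bound = exp(−3.45801) = 0.03149.

0.0315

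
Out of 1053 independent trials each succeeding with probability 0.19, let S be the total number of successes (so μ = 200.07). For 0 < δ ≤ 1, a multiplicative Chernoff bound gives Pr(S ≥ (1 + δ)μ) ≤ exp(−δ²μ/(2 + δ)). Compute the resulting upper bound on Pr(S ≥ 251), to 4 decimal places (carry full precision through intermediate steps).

0.0032

Write 251 = (1 + δ)μ, so δ = 251/200.07 − 1 = 0.2545609…
Then the exponent is δ²μ/(2 + δ) = (251 − μ)² / (μ·(2 + δ)) = 5.750471.
Bound = exp(−5.750471) = 0.00318.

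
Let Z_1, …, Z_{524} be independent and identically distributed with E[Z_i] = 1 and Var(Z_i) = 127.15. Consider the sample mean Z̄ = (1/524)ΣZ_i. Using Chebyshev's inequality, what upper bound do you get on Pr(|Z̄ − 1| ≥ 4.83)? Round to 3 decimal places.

0.010

Var(Z̄) = Var(Z_i)/n = 127.15/524 = 0.24265.
Chebyshev: Pr(|Z̄ − 1| ≥ 4.83) ≤ Var(Z̄)/(4.83)² = 127.15/(524·4.83²) = 0.0104.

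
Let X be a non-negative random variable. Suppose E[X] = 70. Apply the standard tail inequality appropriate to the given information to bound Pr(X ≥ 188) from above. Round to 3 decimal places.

0.372

Only the mean of a non-negative variable is known, so Markov's inequality is the applicable tail bound.
Markov's inequality: for a non-negative random variable, Pr(X ≥ a) ≤ E[X]/a.
Here E[X] = 70 and a = 188, so the bound is 70/188 = 0.3723.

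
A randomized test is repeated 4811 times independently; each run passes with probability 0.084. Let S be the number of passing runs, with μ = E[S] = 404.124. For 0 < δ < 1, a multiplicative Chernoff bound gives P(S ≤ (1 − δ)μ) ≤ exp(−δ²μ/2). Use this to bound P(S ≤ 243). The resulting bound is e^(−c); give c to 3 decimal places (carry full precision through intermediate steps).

Write 243 = (1 − δ)μ, so δ = 1 − 243/404.124 = 0.3986994…
Then the exponent is δ²μ/2 = (μ − 243)²/(2μ) = 32.120022.

32.120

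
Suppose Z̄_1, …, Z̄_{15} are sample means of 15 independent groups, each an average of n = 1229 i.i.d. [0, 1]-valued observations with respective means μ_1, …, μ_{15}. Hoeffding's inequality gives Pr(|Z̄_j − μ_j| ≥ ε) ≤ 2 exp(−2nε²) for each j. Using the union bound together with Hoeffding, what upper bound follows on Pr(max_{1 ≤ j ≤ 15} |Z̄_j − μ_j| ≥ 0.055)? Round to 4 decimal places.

Per-experiment Hoeffding bound: 2·exp(−2·1229·0.055²) = 2·exp(−7.43545) = 0.0011799.
Union bound over 15 events: 15·0.0011799 = 0.01770.

0.0177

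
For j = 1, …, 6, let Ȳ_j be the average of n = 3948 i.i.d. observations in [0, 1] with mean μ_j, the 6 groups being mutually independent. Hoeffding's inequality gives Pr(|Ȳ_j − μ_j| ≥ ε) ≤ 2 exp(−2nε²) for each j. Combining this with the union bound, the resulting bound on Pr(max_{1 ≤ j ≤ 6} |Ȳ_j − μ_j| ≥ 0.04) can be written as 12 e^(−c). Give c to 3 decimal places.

Union bound over the 6 events: Pr(max_{1 ≤ j ≤ 6} |Ȳ_j − μ_j| ≥ 0.04) ≤ 6·2·exp(−2nε²) = 12 exp(−2·3948·0.04²).
So c = 2·3948·0.04² = 12.6336.

12.634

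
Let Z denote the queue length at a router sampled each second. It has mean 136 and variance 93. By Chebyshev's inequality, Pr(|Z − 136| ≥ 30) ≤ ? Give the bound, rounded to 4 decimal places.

0.1033

Chebyshev: Pr(|Z − μ| ≥ t) ≤ Var(Z)/t².
Bound = 93 / 900 = 0.1033.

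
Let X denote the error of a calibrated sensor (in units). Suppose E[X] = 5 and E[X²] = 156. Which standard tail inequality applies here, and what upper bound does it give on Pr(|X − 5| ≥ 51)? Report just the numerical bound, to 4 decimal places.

The first two moments determine the variance, so Chebyshev's inequality is the sharpest standard bound available.
Var(X) = E[X²] − (E[X])² = 156 − 25 = 131.
Chebyshev's inequality: Pr(|X − μ| ≥ t) ≤ Var(X)/t² = 131/2601 = 0.0504.

0.0504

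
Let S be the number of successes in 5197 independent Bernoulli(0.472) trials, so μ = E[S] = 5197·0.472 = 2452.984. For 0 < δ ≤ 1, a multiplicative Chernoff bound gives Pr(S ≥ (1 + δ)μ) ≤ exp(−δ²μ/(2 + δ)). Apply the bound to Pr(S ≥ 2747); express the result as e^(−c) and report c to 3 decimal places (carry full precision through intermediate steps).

Write 2747 = (1 + δ)μ, so δ = 2747/2452.984 − 1 = 0.1198605…
Then the exponent is δ²μ/(2 + δ) = (2747 − μ)² / (μ·(2 + δ)) = 16.624168.

16.624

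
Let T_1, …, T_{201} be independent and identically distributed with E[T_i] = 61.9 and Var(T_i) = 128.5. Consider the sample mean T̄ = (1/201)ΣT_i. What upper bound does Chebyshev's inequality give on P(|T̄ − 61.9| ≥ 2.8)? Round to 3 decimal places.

Var(T̄) = Var(T_i)/n = 128.5/201 = 0.6393.
Chebyshev: P(|T̄ − 61.9| ≥ 2.8) ≤ Var(T̄)/(2.8)² = 128.5/(201·2.8²) = 0.0815.

0.082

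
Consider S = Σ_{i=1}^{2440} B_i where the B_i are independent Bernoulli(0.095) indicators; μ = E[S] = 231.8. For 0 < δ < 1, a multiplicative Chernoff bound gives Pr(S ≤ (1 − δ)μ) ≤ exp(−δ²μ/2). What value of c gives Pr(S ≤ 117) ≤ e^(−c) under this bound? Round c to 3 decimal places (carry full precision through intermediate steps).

Write 117 = (1 − δ)μ, so δ = 1 − 117/231.8 = 0.4952545…
Then the exponent is δ²μ/2 = (μ − 117)²/(2μ) = 28.427610.

28.428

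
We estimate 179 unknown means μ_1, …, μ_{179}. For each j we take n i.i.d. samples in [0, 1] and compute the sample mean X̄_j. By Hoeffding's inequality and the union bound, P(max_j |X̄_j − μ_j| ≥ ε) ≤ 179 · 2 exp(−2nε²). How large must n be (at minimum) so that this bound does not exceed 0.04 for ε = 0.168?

Need 2·179·exp(−2nε²) ≤ 0.04, i.e. exp(−2nε²) ≤ 0.04/358.
So 2nε² ≥ ln(358/0.04) = 9.099409.
Hence n ≥ 9.099409/(2·0.168²) = 161.200.
The smallest integer n is 162.

162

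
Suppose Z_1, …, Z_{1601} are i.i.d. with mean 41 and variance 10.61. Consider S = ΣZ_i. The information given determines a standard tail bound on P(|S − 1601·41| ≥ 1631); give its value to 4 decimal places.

0.0064

With mean and variance of each term known, Chebyshev's inequality bounds the deviation of the sum (or sample mean).
Var(S) = n·Var(Z_i) = 1601·10.61 = 16986.61.
Chebyshev: P(|S − 1601·41| ≥ 1631) ≤ Var(S)/1631² = 16986.61/2660161 = 0.0064.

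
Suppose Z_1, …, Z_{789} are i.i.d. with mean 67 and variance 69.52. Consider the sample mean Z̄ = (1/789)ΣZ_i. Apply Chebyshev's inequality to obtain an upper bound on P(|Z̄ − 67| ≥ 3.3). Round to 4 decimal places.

0.0081

Var(Z̄) = Var(Z_i)/n = 69.52/789 = 0.088112.
Chebyshev: P(|Z̄ − 67| ≥ 3.3) ≤ Var(Z̄)/(3.3)² = 69.52/(789·3.3²) = 0.0081.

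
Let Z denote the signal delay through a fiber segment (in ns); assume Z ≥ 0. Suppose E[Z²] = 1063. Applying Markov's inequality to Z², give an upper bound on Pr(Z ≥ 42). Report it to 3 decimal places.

Since Z ≥ 0, the event {Z ≥ 42} is the same as {Z² ≥ 1764}.
Markov's inequality applied to Z² gives Pr(Z² ≥ 1764) ≤ E[Z²]/1764 = 1063/1764 = 0.6026.

0.603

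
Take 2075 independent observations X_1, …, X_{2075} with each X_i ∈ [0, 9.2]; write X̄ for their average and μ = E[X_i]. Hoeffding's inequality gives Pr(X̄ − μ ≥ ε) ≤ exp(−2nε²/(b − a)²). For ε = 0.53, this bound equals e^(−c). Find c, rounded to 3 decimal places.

13.773

c = 2nε²/(b − a)² = 2·2075·0.53² / 9.2² = 13.7729.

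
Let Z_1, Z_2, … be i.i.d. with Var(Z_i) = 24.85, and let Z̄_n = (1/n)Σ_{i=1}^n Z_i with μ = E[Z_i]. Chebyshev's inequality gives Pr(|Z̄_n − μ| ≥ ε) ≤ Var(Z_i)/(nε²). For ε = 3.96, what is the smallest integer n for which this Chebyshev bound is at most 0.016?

100

Require 24.85/(n·3.96²) ≤ 0.016, i.e. n ≥ 24.85/(0.016·3.96²) = 99.041.
The smallest integer n is 100.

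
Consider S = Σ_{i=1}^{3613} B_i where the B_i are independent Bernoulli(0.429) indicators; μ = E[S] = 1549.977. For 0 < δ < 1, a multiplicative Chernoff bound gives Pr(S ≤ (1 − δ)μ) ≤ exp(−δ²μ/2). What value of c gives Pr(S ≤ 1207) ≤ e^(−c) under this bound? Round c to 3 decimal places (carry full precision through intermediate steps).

Write 1207 = (1 − δ)μ, so δ = 1 − 1207/1549.977 = 0.2212788…
Then the exponent is δ²μ/2 = (μ − 1207)²/(2μ) = 37.946764.

37.947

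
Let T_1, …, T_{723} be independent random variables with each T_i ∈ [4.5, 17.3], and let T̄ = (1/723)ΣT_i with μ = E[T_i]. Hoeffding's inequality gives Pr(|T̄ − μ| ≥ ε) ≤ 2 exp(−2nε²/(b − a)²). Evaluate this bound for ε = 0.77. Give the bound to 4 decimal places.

0.0107

Exponent: 2nε²/(b − a)² = 2·723·0.77² / 12.8² = 5.23275.
Bound = 2·exp(−5.23275) = 0.01068.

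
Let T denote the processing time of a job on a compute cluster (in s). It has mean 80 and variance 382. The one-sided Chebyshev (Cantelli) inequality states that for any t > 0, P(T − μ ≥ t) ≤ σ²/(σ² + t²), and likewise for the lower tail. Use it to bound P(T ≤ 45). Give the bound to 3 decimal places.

Here σ² = 382 and t = 35, so σ² + t² = 1607.
Cantelli's bound: 382/1607 = 0.2377.

0.238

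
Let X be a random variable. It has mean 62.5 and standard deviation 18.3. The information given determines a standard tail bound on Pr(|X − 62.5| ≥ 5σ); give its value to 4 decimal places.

0.0400

Mean and variance are known, so Chebyshev's inequality applies.
Chebyshev: Pr(|X − μ| ≥ t) ≤ Var(X)/t².
Var(X) = σ² = 18.3² = 334.89.
t = 5·18.3 = 91.5.
Bound = 334.89 / 8372.25 = 0.0400.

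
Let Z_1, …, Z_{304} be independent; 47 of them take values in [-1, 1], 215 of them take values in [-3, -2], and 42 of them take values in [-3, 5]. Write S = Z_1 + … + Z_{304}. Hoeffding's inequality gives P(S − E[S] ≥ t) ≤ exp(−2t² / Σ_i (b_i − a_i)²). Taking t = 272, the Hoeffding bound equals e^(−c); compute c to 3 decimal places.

47.871

Σ(b_i − a_i)² = 47·2² + 215·1² + 42·8² = 3091.
c = 2t² / 3091 = 2·272² / 3091 = 47.8706.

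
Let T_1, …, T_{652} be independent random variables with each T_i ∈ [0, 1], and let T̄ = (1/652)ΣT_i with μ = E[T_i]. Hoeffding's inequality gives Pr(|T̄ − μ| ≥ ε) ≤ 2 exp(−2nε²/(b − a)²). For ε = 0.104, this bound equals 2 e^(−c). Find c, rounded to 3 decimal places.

c = 2nε²/(b − a)² = 2·652·0.104² / 1² = 14.1041.

14.104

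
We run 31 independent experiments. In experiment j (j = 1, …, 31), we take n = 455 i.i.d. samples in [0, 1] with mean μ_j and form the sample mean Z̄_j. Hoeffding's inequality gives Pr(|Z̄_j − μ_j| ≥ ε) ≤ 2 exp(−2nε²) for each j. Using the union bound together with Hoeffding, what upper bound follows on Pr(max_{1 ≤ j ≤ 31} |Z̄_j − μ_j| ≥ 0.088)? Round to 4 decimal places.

0.0539

Per-experiment Hoeffding bound: 2·exp(−2·455·0.088²) = 2·exp(−7.04704) = 0.00174.
Union bound over 31 events: 31·0.00174 = 0.05394.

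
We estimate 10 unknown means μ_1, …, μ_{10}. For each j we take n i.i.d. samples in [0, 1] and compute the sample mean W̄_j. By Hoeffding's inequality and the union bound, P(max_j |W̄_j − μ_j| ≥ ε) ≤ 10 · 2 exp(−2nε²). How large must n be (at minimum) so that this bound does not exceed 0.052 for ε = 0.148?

136

Need 2·10·exp(−2nε²) ≤ 0.052, i.e. exp(−2nε²) ≤ 0.052/20.
So 2nε² ≥ ln(20/0.052) = 5.952244.
Hence n ≥ 5.952244/(2·0.148²) = 135.871.
The smallest integer n is 136.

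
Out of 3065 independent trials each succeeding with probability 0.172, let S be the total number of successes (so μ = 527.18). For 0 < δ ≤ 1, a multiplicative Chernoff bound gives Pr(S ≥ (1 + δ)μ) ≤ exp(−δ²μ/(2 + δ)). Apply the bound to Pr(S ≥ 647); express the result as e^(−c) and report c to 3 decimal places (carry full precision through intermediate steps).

Write 647 = (1 + δ)μ, so δ = 647/527.18 − 1 = 0.2272848…
Then the exponent is δ²μ/(2 + δ) = (647 − μ)² / (μ·(2 + δ)) = 12.227114.

12.227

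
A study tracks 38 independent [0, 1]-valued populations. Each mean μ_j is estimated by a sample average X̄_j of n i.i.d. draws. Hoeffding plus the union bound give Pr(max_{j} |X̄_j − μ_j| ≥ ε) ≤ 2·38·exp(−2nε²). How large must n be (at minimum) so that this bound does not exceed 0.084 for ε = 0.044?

1759

Need 2·38·exp(−2nε²) ≤ 0.084, i.e. exp(−2nε²) ≤ 0.084/76.
So 2nε² ≥ ln(76/0.084) = 6.807672.
Hence n ≥ 6.807672/(2·0.044²) = 1758.180.
The smallest integer n is 1759.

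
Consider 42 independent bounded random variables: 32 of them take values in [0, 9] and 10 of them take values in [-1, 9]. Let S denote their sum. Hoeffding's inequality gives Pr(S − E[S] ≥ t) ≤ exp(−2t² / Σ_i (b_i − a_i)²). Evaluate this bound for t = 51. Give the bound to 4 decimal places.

Σ(b_i − a_i)² = 32·9² + 10·10² = 3592.
Exponent = 2·51² / 3592 = 1.44822.
Bound = exp(−1.44822) = 0.23499.

0.2350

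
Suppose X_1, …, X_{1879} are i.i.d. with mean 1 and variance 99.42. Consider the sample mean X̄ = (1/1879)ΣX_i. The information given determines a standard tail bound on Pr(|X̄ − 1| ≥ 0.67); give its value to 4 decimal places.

0.1179

With mean and variance of each term known, Chebyshev's inequality bounds the deviation of the sum (or sample mean).
Var(X̄) = Var(X_i)/n = 99.42/1879 = 0.052911.
Chebyshev: Pr(|X̄ − 1| ≥ 0.67) ≤ Var(X̄)/(0.67)² = 99.42/(1879·0.67²) = 0.1179.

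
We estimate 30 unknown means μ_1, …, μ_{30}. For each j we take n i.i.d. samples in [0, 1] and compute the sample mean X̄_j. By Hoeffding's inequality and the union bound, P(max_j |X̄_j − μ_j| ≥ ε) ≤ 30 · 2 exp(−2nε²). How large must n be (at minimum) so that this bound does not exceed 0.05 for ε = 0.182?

108

Need 2·30·exp(−2nε²) ≤ 0.05, i.e. exp(−2nε²) ≤ 0.05/60.
So 2nε² ≥ ln(60/0.05) = 7.090077.
Hence n ≥ 7.090077/(2·0.182²) = 107.023.
The smallest integer n is 108.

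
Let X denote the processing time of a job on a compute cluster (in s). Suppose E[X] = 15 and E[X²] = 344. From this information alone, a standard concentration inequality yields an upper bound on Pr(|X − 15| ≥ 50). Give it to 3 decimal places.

The first two moments determine the variance, so Chebyshev's inequality is the sharpest standard bound available.
Var(X) = E[X²] − (E[X])² = 344 − 225 = 119.
Chebyshev's inequality: Pr(|X − μ| ≥ t) ≤ Var(X)/t² = 119/2500 = 0.0476.

0.048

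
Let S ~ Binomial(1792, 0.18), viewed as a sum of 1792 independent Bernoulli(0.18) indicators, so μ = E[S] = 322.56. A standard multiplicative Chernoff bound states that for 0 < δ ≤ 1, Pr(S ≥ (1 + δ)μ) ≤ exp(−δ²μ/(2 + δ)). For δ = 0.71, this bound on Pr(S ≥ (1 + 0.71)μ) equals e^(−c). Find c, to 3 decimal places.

60.001

c = δ²μ/(2 + δ) = 0.71²·322.56/(2 + 0.71) = 60.0009.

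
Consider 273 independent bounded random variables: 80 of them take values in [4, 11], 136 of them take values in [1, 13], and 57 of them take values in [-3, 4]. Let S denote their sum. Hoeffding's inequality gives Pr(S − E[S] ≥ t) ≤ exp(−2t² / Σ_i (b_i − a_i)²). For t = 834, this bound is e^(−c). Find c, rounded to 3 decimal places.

52.900

Σ(b_i − a_i)² = 80·7² + 136·12² + 57·7² = 26297.
c = 2t² / 26297 = 2·834² / 26297 = 52.9000.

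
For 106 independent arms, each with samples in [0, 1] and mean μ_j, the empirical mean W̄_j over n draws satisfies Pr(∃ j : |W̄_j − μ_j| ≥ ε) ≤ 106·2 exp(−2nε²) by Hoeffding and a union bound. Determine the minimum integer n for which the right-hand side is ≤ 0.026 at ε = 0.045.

Need 2·106·exp(−2nε²) ≤ 0.026, i.e. exp(−2nε²) ≤ 0.026/212.
So 2nε² ≥ ln(212/0.026) = 9.006245.
Hence n ≥ 9.006245/(2·0.045²) = 2223.764.
The smallest integer n is 2224.

2224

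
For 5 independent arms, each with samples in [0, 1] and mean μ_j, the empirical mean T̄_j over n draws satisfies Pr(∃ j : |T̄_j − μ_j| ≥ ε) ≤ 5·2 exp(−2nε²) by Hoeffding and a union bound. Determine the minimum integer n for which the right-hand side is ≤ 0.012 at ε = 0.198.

86

Need 2·5·exp(−2nε²) ≤ 0.012, i.e. exp(−2nε²) ≤ 0.012/10.
So 2nε² ≥ ln(10/0.012) = 6.725434.
Hence n ≥ 6.725434/(2·0.198²) = 85.775.
The smallest integer n is 86.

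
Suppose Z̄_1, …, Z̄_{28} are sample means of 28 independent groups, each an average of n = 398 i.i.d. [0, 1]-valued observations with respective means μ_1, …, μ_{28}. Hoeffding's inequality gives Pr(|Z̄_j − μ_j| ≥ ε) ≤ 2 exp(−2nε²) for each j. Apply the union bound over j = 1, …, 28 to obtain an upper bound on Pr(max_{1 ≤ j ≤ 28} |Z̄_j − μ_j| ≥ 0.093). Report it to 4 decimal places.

0.0573

Per-experiment Hoeffding bound: 2·exp(−2·398·0.093²) = 2·exp(−6.88460) = 0.0020468.
Union bound over 28 events: 28·0.0020468 = 0.05731.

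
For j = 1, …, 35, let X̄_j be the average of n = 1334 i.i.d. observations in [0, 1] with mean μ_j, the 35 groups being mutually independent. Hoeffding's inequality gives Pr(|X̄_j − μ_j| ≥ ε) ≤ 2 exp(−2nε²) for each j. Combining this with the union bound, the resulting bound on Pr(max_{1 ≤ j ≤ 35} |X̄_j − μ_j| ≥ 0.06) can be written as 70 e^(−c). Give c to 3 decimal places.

9.605

Union bound over the 35 events: Pr(max_{1 ≤ j ≤ 35} |X̄_j − μ_j| ≥ 0.06) ≤ 35·2·exp(−2nε²) = 70 exp(−2·1334·0.06²).
So c = 2·1334·0.06² = 9.6048.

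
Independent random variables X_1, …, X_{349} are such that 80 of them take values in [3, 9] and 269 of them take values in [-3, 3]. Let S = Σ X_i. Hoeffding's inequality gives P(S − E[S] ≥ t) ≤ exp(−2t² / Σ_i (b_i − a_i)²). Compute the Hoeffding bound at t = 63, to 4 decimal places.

0.5316

Σ(b_i − a_i)² = 80·6² + 269·6² = 12564.
Exponent = 2·63² / 12564 = 0.63181.
Bound = exp(−0.63181) = 0.53163.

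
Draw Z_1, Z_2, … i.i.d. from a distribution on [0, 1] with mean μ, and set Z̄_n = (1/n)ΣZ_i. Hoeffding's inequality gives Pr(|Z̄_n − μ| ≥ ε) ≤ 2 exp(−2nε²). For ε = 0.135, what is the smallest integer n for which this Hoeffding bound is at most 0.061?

96

Require 2·exp(−2nε²) ≤ 0.061, i.e. 2nε² ≥ ln(2/0.061) = 3.490029.
So n ≥ 3.490029 / (2·0.135²) = 95.748.
The smallest integer n is 96.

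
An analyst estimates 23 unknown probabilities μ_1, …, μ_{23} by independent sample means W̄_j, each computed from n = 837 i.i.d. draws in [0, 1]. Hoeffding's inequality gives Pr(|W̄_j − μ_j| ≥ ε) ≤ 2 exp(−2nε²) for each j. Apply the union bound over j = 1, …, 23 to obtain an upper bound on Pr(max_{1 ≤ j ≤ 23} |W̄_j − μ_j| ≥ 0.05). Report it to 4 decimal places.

0.7002

Per-experiment Hoeffding bound: 2·exp(−2·837·0.05²) = 2·exp(−4.18500) = 0.030444.
Union bound over 23 events: 23·0.030444 = 0.70022.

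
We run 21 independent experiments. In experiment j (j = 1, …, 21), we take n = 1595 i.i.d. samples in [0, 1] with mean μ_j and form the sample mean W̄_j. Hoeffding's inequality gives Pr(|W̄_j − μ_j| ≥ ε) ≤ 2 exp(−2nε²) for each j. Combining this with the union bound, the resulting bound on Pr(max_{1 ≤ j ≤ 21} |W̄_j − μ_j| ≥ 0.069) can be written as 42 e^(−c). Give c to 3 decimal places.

Union bound over the 21 events: Pr(max_{1 ≤ j ≤ 21} |W̄_j − μ_j| ≥ 0.069) ≤ 21·2·exp(−2nε²) = 42 exp(−2·1595·0.069²).
So c = 2·1595·0.069² = 15.1876.

15.188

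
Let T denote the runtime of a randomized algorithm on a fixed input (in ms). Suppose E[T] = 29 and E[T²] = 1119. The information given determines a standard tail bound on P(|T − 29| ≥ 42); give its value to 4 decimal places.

0.1576

The first two moments determine the variance, so Chebyshev's inequality is the sharpest standard bound available.
Var(T) = E[T²] − (E[T])² = 1119 − 841 = 278.
Chebyshev's inequality: P(|T − μ| ≥ t) ≤ Var(T)/t² = 278/1764 = 0.1576.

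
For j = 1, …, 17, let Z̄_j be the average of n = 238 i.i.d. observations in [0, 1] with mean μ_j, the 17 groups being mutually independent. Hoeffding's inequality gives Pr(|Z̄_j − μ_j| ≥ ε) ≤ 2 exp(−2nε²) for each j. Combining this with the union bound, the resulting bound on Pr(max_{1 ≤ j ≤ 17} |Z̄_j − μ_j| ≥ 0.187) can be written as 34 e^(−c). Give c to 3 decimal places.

Union bound over the 17 events: Pr(max_{1 ≤ j ≤ 17} |Z̄_j − μ_j| ≥ 0.187) ≤ 17·2·exp(−2nε²) = 34 exp(−2·238·0.187²).
So c = 2·238·0.187² = 16.6452.

16.645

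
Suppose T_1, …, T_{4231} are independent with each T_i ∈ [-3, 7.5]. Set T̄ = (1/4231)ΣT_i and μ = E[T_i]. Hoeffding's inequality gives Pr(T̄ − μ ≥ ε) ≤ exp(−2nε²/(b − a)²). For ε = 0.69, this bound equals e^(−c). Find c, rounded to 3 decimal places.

36.542

c = 2nε²/(b − a)² = 2·4231·0.69² / 10.5² = 36.5420.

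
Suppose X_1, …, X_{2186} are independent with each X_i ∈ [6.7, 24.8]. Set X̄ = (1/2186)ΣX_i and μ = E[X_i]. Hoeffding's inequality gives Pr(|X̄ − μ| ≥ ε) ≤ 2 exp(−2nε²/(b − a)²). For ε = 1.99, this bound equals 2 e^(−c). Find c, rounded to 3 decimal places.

52.848

c = 2nε²/(b − a)² = 2·2186·1.99² / 18.1² = 52.8481.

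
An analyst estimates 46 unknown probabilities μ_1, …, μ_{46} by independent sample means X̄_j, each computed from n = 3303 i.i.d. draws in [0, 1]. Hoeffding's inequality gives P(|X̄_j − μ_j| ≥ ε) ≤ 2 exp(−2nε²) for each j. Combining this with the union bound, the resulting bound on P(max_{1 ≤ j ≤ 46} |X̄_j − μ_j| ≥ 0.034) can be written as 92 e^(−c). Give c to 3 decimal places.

Union bound over the 46 events: P(max_{1 ≤ j ≤ 46} |X̄_j − μ_j| ≥ 0.034) ≤ 46·2·exp(−2nε²) = 92 exp(−2·3303·0.034²).
So c = 2·3303·0.034² = 7.6365.

7.637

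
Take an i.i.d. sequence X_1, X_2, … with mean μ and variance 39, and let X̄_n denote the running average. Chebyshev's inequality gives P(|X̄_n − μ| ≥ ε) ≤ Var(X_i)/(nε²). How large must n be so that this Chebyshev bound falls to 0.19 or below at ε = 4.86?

9

Require 39/(n·4.86²) ≤ 0.19, i.e. n ≥ 39/(0.19·4.86²) = 8.690.
The smallest integer n is 9.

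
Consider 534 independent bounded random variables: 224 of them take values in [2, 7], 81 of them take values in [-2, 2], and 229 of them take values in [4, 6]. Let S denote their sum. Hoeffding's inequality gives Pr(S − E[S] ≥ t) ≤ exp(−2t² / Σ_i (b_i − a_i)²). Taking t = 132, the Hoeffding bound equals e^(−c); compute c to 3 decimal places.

4.461

Σ(b_i − a_i)² = 224·5² + 81·4² + 229·2² = 7812.
c = 2t² / 7812 = 2·132² / 7812 = 4.4608.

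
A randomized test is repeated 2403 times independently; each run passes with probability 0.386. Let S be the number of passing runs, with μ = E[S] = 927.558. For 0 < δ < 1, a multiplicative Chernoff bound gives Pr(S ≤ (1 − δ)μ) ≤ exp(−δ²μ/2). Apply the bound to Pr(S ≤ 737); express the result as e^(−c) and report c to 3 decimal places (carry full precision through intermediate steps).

Write 737 = (1 − δ)μ, so δ = 1 − 737/927.558 = 0.2054405…
Then the exponent is δ²μ/2 = (μ − 737)²/(2μ) = 19.574168.

19.574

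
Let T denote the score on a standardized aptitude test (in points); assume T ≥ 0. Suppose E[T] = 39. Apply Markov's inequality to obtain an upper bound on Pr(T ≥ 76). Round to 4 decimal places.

0.5132

Markov's inequality: for a non-negative random variable, Pr(T ≥ a) ≤ E[T]/a.
Here E[T] = 39 and a = 76, so the bound is 39/76 = 0.5132.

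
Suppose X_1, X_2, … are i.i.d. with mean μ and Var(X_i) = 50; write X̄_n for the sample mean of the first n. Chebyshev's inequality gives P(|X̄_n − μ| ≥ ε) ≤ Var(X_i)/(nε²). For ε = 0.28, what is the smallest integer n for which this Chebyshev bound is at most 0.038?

16784

Require 50/(n·0.28²) ≤ 0.038, i.e. n ≥ 50/(0.038·0.28²) = 16783.029.
The smallest integer n is 16784.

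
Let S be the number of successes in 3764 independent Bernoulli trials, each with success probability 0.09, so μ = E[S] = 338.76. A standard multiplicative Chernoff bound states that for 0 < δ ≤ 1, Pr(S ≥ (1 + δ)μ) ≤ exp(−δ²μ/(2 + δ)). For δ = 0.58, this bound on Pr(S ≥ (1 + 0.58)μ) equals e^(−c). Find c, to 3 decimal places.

c = δ²μ/(2 + δ) = 0.58²·338.76/(2 + 0.58) = 44.1701.

44.170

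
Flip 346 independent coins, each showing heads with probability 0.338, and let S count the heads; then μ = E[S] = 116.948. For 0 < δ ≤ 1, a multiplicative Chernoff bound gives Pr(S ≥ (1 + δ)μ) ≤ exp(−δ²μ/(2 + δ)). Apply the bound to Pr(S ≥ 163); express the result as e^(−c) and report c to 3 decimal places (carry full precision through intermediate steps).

7.576

Write 163 = (1 + δ)μ, so δ = 163/116.948 − 1 = 0.3937819…
Then the exponent is δ²μ/(2 + δ) = (163 − μ)² / (μ·(2 + δ)) = 7.575645.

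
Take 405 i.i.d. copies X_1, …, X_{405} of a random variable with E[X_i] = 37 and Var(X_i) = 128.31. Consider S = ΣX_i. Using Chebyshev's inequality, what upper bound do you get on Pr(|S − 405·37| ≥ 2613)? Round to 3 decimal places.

Var(S) = n·Var(X_i) = 405·128.31 = 51965.55.
Chebyshev: Pr(|S − 405·37| ≥ 2613) ≤ Var(S)/2613² = 51965.55/6827769 = 0.0076.

0.008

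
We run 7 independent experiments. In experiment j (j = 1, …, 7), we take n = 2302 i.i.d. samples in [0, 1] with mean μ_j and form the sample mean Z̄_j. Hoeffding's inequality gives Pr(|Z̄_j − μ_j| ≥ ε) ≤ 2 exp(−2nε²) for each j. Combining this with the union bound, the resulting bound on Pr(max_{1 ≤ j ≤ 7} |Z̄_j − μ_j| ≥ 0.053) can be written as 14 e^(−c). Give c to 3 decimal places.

12.933

Union bound over the 7 events: Pr(max_{1 ≤ j ≤ 7} |Z̄_j − μ_j| ≥ 0.053) ≤ 7·2·exp(−2nε²) = 14 exp(−2·2302·0.053²).
So c = 2·2302·0.053² = 12.9326.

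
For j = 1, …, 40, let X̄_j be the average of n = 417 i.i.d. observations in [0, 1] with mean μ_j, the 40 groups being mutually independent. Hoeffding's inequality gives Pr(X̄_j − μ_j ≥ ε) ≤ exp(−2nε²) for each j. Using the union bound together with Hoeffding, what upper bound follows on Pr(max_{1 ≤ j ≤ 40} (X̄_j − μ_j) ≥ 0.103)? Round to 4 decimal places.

Per-experiment Hoeffding bound: exp(−2·417·0.103²) = exp(−8.84791) = 0.00014368.
Union bound over 40 events: 40·0.00014368 = 0.00575.

0.0057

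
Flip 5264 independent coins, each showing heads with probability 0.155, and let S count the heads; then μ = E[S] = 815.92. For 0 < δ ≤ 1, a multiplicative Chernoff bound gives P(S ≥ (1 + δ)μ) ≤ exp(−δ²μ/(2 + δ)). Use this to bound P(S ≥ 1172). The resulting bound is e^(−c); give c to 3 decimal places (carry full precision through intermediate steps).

Write 1172 = (1 + δ)μ, so δ = 1172/815.92 − 1 = 0.4364153…
Then the exponent is δ²μ/(2 + δ) = (1172 − μ)² / (μ·(2 + δ)) = 63.781725.

63.782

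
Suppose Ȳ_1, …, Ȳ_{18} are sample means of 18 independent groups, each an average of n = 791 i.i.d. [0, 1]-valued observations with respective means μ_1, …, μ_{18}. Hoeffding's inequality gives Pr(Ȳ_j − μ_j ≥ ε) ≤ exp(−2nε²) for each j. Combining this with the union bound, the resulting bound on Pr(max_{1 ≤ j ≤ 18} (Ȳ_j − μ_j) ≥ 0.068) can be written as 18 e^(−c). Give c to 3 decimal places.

Union bound over the 18 events: Pr(max_{1 ≤ j ≤ 18} (Ȳ_j − μ_j) ≥ 0.068) ≤ 18·exp(−2nε²) = 18 exp(−2·791·0.068²).
So c = 2·791·0.068² = 7.3152.

7.315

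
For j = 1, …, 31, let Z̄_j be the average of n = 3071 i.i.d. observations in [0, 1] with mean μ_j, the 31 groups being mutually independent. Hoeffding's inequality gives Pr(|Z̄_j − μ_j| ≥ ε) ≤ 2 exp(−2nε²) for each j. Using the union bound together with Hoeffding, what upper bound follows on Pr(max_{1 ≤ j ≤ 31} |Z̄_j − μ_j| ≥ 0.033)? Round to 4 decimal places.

Per-experiment Hoeffding bound: 2·exp(−2·3071·0.033²) = 2·exp(−6.68864) = 0.00249.
Union bound over 31 events: 31·0.00249 = 0.07719.

0.0772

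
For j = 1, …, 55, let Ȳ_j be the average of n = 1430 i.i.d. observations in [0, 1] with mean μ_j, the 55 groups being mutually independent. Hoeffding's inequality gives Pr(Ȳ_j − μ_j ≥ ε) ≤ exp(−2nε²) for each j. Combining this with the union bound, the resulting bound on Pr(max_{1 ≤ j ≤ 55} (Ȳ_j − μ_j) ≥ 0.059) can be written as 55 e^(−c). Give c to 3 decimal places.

9.956

Union bound over the 55 events: Pr(max_{1 ≤ j ≤ 55} (Ȳ_j − μ_j) ≥ 0.059) ≤ 55·exp(−2nε²) = 55 exp(−2·1430·0.059²).
So c = 2·1430·0.059² = 9.9557.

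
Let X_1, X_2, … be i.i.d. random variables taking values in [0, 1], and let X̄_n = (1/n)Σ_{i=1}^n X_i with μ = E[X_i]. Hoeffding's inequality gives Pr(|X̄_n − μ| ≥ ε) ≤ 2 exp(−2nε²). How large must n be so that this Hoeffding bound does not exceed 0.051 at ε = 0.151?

Require 2·exp(−2nε²) ≤ 0.051, i.e. 2nε² ≥ ln(2/0.051) = 3.669077.
So n ≥ 3.669077 / (2·0.151²) = 80.459.
The smallest integer n is 81.

81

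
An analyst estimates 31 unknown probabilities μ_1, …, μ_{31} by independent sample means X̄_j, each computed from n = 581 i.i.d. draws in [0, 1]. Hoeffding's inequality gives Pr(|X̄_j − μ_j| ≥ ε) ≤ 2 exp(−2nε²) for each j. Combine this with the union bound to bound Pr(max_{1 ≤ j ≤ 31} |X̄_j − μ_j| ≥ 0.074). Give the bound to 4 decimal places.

0.1069

Per-experiment Hoeffding bound: 2·exp(−2·581·0.074²) = 2·exp(−6.36311) = 0.003448.
Union bound over 31 events: 31·0.003448 = 0.10689.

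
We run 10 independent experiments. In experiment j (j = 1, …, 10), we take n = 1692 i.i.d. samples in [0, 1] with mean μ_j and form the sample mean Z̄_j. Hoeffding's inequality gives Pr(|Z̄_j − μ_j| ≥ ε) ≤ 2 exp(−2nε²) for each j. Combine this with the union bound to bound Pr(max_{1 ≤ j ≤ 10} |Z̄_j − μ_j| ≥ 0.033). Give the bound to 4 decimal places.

0.5019

Per-experiment Hoeffding bound: 2·exp(−2·1692·0.033²) = 2·exp(−3.68518) = 0.050186.
Union bound over 10 events: 10·0.050186 = 0.50186.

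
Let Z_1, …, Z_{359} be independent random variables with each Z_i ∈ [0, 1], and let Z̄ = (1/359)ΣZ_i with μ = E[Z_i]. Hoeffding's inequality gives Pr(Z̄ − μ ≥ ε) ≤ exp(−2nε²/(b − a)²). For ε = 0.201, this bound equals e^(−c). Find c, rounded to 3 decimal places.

29.008

c = 2nε²/(b − a)² = 2·359·0.201² / 1² = 29.0079.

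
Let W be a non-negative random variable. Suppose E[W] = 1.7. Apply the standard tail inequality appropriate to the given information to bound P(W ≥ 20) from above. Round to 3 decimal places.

Only the mean of a non-negative variable is known, so Markov's inequality is the applicable tail bound.
Markov's inequality: for a non-negative random variable, P(W ≥ a) ≤ E[W]/a.
Here E[W] = 1.7 and a = 20, so the bound is 1.7/20 = 0.0850.

0.085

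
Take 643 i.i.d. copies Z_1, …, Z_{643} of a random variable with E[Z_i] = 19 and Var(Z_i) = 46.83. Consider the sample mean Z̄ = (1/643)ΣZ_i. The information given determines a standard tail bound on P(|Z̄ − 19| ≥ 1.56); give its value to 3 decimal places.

With mean and variance of each term known, Chebyshev's inequality bounds the deviation of the sum (or sample mean).
Var(Z̄) = Var(Z_i)/n = 46.83/643 = 0.07283.
Chebyshev: P(|Z̄ − 19| ≥ 1.56) ≤ Var(Z̄)/(1.56)² = 46.83/(643·1.56²) = 0.0299.

0.030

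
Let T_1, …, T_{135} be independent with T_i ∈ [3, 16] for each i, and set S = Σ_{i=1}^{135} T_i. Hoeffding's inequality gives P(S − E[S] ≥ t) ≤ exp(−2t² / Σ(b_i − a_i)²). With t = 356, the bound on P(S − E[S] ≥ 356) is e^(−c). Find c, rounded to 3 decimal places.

11.110

Σ(b_i − a_i)² = 135·(13)² = 22815.
c = 2t²/22815 = 2·356²/22815 = 11.1099.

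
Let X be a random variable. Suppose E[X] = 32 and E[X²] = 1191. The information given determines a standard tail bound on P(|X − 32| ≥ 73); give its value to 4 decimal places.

0.0313

The first two moments determine the variance, so Chebyshev's inequality is the sharpest standard bound available.
Var(X) = E[X²] − (E[X])² = 1191 − 1024 = 167.
Chebyshev's inequality: P(|X − μ| ≥ t) ≤ Var(X)/t² = 167/5329 = 0.0313.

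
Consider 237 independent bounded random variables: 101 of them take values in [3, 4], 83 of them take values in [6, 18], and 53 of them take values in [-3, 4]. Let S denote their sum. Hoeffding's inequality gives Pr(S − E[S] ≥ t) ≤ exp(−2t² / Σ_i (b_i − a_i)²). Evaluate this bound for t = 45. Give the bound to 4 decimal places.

0.7585

Σ(b_i − a_i)² = 101·1² + 83·12² + 53·7² = 14650.
Exponent = 2·45² / 14650 = 0.27645.
Bound = exp(−0.27645) = 0.75847.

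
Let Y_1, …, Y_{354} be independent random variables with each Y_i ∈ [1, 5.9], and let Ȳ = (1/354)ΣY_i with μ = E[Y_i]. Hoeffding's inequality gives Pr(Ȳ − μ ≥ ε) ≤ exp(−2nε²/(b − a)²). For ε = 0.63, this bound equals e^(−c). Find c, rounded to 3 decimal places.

11.704

c = 2nε²/(b − a)² = 2·354·0.63² / 4.9² = 11.7037.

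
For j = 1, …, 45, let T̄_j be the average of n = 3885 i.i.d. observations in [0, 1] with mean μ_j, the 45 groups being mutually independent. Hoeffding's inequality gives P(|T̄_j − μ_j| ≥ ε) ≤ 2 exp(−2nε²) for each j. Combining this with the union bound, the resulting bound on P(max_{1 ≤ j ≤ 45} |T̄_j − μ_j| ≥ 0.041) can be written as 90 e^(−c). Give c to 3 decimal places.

Union bound over the 45 events: P(max_{1 ≤ j ≤ 45} |T̄_j − μ_j| ≥ 0.041) ≤ 45·2·exp(−2nε²) = 90 exp(−2·3885·0.041²).
So c = 2·3885·0.041² = 13.0614.

13.061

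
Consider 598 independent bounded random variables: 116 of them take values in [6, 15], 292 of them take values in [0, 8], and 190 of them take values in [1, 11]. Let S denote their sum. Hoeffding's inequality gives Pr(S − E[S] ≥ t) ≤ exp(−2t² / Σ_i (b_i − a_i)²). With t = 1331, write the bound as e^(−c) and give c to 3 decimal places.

Σ(b_i − a_i)² = 116·9² + 292·8² + 190·10² = 47084.
c = 2t² / 47084 = 2·1331² / 47084 = 75.2511.

75.251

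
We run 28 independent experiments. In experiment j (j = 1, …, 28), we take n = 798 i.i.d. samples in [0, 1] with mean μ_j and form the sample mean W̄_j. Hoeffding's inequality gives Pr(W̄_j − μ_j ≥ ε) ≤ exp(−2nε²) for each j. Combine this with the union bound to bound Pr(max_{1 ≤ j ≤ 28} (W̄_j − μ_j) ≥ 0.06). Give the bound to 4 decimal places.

Per-experiment Hoeffding bound: exp(−2·798·0.06²) = exp(−5.74560) = 0.0031968.
Union bound over 28 events: 28·0.0031968 = 0.08951.

0.0895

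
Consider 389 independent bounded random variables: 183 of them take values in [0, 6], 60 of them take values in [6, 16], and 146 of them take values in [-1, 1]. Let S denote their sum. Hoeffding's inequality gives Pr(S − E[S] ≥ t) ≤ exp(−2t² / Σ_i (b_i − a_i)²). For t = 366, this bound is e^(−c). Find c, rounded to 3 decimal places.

20.340

Σ(b_i − a_i)² = 183·6² + 60·10² + 146·2² = 13172.
c = 2t² / 13172 = 2·366² / 13172 = 20.3395.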